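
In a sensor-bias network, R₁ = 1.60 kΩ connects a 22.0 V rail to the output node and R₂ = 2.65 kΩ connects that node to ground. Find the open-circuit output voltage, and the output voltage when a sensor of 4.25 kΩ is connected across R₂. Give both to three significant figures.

Unloaded: 13.7 V; loaded: 11.1 V

Open-circuit: V = 22.0 × 2.65/(1.60 + 2.65) = 13.7 V.
With the load, R₂ becomes R₂‖R_L = 1.632 kΩ, so V = 22.0 × 1.632/3.232 = 11.1 V.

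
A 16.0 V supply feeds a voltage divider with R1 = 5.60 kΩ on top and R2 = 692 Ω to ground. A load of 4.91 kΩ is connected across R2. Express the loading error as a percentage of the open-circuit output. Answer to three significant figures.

Unloaded V = 16.0 × 692/6292 = 1.7597 V.
Loaded: R2‖R_L = 606.5 Ω, giving V = 16.0 × 606.5/6207 = 1.5636 V.
Drop = (1.7597 − 1.5636) / 1.7597 = 11.1 %.

11.1 %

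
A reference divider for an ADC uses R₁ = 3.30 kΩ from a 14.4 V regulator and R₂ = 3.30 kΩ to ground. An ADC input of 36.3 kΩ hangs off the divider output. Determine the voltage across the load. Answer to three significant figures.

V_out ≈ 6.89 V

The load sits in parallel with R₂: R₂‖R_L = (3.30 × 36.3) / (3.30 + 36.3) = 3.025 kΩ.
V_out = 14.4 × 3.025 / (3.30 + 3.025) = 14.4 × 3.025/6.325 = 6.89 V.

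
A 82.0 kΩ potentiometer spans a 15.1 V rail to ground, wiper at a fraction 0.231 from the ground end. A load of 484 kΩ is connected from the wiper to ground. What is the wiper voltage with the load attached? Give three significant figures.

V ≈ 3.39 V

The wiper splits the pot into (1−α)R = 63.06 kΩ above and αR = 18.94 kΩ below.
Lower section ‖ load = 18.23 kΩ.
V_wiper = 15.1 × 18.23/(63.06 + 18.23) = 3.39 V.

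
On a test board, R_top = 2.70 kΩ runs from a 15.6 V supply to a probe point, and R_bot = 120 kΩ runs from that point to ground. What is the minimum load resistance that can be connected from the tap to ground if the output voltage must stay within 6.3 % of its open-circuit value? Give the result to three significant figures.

Output resistance R_th = R_top‖R_bot = (2.70 × 120)/122.7 = 2.641 kΩ.
The fractional drop is R_th/(R_th + R_L); requiring this ≤ 0.0630 gives R_L ≥ R_th(1/0.0630 − 1) = 2.641 × 14.87 = 39.3 kΩ.

R_L(min) ≈ 39.3 kΩ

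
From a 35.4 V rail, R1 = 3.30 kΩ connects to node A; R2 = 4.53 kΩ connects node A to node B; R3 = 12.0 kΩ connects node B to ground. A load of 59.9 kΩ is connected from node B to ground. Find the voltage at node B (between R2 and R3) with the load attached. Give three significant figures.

At node B, R3 is in parallel with the load: R3‖R_L = 9.997 kΩ.
Below node A the resistance is R2 + (R3‖R_L) = 14.53 kΩ, so V_A = 35.4 × 14.53/17.83 = 28.85 V.
Then V_B = V_A × (R3‖R_L)/(R2 + R3‖R_L) = 28.85 × 9.997/14.53 = 19.9 V.

V ≈ 19.9 V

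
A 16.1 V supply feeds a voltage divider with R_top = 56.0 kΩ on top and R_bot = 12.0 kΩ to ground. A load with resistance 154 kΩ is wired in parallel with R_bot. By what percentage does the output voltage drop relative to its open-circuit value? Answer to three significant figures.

6.03 %

The divider's output (Thévenin) resistance is R_top‖R_bot = 9.882 kΩ.
Fractional drop under load = R_th/(R_th + R_L) = 9.882 / (9.882 + 154) = 0.06030.
So the output falls by 6.03 %.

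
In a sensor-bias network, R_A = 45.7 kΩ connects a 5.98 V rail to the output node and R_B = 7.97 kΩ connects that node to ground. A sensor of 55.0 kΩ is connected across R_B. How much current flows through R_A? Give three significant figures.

R_B‖R_L = 6.961 kΩ, so the source sees R_A + R_B‖R_L = 52.66 kΩ.
I = 5.98 V / 52.66 kΩ = 0.114 mA.

I ≈ 0.114 mA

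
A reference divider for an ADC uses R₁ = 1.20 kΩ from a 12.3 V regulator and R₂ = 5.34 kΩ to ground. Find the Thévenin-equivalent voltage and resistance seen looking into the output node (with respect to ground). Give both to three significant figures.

V_th is the open-circuit tap voltage: 12.3 × 5.34/(1.20 + 5.34) = 10.0 V.
With the supply zeroed, R₁ and R₂ appear in parallel from the tap: R_th = R₁‖R₂ = (1.20 × 5.34)/6.540 = 980 Ω.

V_th = 10.0 V, R_th = 980 Ω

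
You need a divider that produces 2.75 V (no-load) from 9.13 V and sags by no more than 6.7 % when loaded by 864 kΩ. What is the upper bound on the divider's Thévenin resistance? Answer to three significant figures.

Loading drop = R_th/(R_th + R_L) ≤ 0.0670, so R_th ≤ R_L · ε/(1−ε) = 864 kΩ × 0.0670/0.9330 = 62.0 kΩ.
(Any R1, R2 with R2/(R1+R2) = 0.301 and R1‖R2 ≤ 62.0 kΩ will meet the spec.)

R_th ≤ 62.0 kΩ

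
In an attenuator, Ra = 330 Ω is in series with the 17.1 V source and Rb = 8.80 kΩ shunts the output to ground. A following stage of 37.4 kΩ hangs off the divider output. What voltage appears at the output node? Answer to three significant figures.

V_out ≈ 16.3 V

The load sits in parallel with Rb: Rb‖R_L = (8800 × 37400) / (8800 + 37400) = 7124 Ω.
V_out = 17.1 × 7124 / (330 + 7124) = 17.1 × 7124/7454 = 16.3 V.
(Unloaded it would have been 16.5 V.)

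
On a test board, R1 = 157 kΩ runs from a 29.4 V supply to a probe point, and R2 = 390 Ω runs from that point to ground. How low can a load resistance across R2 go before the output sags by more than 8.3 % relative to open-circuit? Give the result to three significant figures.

R_L(min) ≈ 4.30 kΩ

Output resistance R_th = R1‖R2 = (157000 × 390)/157400 = 389.0 Ω.
The fractional drop is R_th/(R_th + R_L); requiring this ≤ 0.0830 gives R_L ≥ R_th(1/0.0830 − 1) = 389.0 × 11.05 = 4.30 kΩ.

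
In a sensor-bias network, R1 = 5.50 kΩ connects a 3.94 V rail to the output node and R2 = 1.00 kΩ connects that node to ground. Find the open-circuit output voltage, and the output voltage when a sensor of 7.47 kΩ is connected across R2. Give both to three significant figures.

Open-circuit: V = 3.94 × 1.00/(5.50 + 1.00) = 0.606 V.
With the load, R2 becomes R2‖R_L = 0.8819 kΩ, so V = 3.94 × 0.8819/6.382 = 0.544 V.

Unloaded: 0.606 V; loaded: 0.544 V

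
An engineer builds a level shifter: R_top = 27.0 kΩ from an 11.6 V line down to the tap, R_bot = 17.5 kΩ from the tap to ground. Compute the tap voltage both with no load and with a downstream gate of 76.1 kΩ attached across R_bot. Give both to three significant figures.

Unloaded: 4.56 V; loaded: 4.00 V

Open-circuit: V = 11.6 × 17.5/(27.0 + 17.5) = 4.56 V.
With the load, R_bot becomes R_bot‖R_L = 14.23 kΩ, so V = 11.6 × 14.23/41.23 = 4.00 V.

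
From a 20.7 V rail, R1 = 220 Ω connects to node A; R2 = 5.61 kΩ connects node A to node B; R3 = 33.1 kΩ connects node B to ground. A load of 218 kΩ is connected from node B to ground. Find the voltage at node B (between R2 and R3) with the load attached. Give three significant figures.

At node B, R3 is in parallel with the load: R3‖R_L = 28740 Ω.
Below node A the resistance is R2 + (R3‖R_L) = 34350 Ω, so V_A = 20.7 × 34350/34570 = 20.57 V.
Then V_B = V_A × (R3‖R_L)/(R2 + R3‖R_L) = 20.57 × 28740/34350 = 17.2 V.

V ≈ 17.2 V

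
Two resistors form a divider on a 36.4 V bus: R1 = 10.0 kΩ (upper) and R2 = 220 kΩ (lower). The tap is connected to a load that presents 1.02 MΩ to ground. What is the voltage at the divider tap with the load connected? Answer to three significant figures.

V_out ≈ 34.5 V

The load sits in parallel with R2: R2‖R_L = (220 × 1020) / (220 + 1020) = 181.0 kΩ.
V_out = 36.4 × 181.0 / (10.0 + 181.0) = 36.4 × 181.0/191.0 = 34.5 V.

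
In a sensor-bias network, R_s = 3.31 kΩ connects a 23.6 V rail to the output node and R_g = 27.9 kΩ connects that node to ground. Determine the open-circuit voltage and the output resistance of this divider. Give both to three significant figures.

V_th is the open-circuit tap voltage: 23.6 × 27.9/(3.31 + 27.9) = 21.1 V.
With the supply zeroed, R_s and R_g appear in parallel from the tap: R_th = R_s‖R_g = (3.31 × 27.9)/31.21 = 2.96 kΩ.

V_th = 21.1 V, R_th = 2.96 kΩ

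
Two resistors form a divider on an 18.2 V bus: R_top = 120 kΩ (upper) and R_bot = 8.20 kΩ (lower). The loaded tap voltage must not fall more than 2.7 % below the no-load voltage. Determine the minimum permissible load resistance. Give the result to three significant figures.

Output resistance R_th = R_top‖R_bot = (120 × 8.20)/128.2 = 7.676 kΩ.
The fractional drop is R_th/(R_th + R_L); requiring this ≤ 0.0270 gives R_L ≥ R_th(1/0.0270 − 1) = 7.676 × 36.04 = 277 kΩ.

R_L(min) ≈ 277 kΩ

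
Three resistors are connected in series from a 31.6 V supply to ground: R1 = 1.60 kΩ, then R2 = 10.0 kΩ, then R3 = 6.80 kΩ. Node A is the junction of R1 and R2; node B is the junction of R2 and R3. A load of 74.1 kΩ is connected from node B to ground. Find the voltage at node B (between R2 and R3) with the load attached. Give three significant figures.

At node B, R3 is in parallel with the load: R3‖R_L = 6.228 kΩ.
Below node A the resistance is R2 + (R3‖R_L) = 16.23 kΩ, so V_A = 31.6 × 16.23/17.83 = 28.76 V.
Then V_B = V_A × (R3‖R_L)/(R2 + R3‖R_L) = 28.76 × 6.228/16.23 = 11.0 V.

V ≈ 11.0 V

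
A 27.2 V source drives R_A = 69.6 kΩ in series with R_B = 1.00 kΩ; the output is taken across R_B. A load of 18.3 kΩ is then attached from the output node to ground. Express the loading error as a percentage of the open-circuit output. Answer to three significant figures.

5.11 %

The divider's output (Thévenin) resistance is R_A‖R_B = 0.9858 kΩ.
Fractional drop under load = R_th/(R_th + R_L) = 0.9858 / (0.9858 + 18.3) = 0.05112.
So the output falls by 5.11 %.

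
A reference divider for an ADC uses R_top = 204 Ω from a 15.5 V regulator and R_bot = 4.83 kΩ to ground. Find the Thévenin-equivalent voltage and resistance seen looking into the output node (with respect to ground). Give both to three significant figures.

V_th is the open-circuit tap voltage: 15.5 × 4830/(204 + 4830) = 14.9 V.
With the supply zeroed, R_top and R_bot appear in parallel from the tap: R_th = R_top‖R_bot = (204 × 4830)/5034 = 196 Ω.

V_th = 14.9 V, R_th = 196 Ω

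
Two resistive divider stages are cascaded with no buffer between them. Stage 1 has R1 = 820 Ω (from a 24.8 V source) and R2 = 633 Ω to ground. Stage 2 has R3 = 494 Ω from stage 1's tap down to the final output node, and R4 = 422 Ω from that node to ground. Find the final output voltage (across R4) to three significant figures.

Stage 2 presents R3+R4 = 916.0 Ω as a load on stage 1's tap.
Stage 1's lower leg becomes R2‖(R3+R4) = 374.3 Ω, so V_mid = 24.8 × 374.3/1194 = 7.773 V.
Stage 2 is itself unloaded: V_out = V_mid × R4/(R3+R4) = 7.773 × 422/916.0 = 3.58 V.

V_out ≈ 3.58 V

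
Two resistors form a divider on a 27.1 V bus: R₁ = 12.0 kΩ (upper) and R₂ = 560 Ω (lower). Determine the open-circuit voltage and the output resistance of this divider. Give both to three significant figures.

V_th is the open-circuit tap voltage: 27.1 × 560/(12000 + 560) = 1.21 V.
With the supply zeroed, R₁ and R₂ appear in parallel from the tap: R_th = R₁‖R₂ = (12000 × 560)/12560 = 535 Ω.

V_th = 1.21 V, R_th = 535 Ω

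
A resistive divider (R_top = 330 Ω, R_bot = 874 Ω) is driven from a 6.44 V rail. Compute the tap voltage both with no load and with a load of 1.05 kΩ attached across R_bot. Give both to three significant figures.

Unloaded: 4.67 V; loaded: 3.81 V

Open-circuit: V = 6.44 × 874/(330 + 874) = 4.67 V.
With the load, R_bot becomes R_bot‖R_L = 477.0 Ω, so V = 6.44 × 477.0/807.0 = 3.81 V.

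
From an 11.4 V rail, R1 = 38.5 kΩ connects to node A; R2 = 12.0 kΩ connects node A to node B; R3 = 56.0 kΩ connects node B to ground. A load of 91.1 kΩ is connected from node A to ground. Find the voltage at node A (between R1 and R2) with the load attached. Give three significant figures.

V ≈ 5.73 V

Below node A the series string R2+R3 = 68.00 kΩ sits in parallel with the 91.1 kΩ load: 38.94 kΩ.
V_A = 11.4 × 38.94/(38.5 + 38.94) = 5.73 V.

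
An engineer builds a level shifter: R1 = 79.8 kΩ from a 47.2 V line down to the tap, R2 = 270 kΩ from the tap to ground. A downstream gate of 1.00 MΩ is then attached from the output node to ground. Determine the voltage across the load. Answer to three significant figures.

V_out ≈ 34.3 V

The load sits in parallel with R2: R2‖R_L = (270 × 1000) / (270 + 1000) = 212.6 kΩ.
V_out = 47.2 × 212.6 / (79.8 + 212.6) = 47.2 × 212.6/292.4 = 34.3 V.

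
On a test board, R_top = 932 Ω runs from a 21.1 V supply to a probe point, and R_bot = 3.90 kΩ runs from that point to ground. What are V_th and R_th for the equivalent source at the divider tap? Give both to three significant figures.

V_th = 17.0 V, R_th = 752 Ω

V_th is the open-circuit tap voltage: 21.1 × 3900/(932 + 3900) = 17.0 V.
With the supply zeroed, R_top and R_bot appear in parallel from the tap: R_th = R_top‖R_bot = (932 × 3900)/4832 = 752 Ω.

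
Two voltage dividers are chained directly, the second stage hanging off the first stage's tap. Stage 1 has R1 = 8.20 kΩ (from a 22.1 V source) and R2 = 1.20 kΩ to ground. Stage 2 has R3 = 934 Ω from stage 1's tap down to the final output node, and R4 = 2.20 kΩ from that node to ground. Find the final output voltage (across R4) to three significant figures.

V_out ≈ 1.48 V

Stage 2 presents R3+R4 = 3134 Ω as a load on stage 1's tap.
Stage 1's lower leg becomes R2‖(R3+R4) = 867.7 Ω, so V_mid = 22.1 × 867.7/9068 = 2.115 V.
Stage 2 is itself unloaded: V_out = V_mid × R4/(R3+R4) = 2.115 × 2200/3134 = 1.48 V.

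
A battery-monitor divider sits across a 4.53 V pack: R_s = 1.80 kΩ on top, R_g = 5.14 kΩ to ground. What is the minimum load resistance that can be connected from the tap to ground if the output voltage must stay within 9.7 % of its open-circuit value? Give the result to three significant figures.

Output resistance R_th = R_s‖R_g = (1.80 × 5.14)/6.940 = 1.333 kΩ.
The fractional drop is R_th/(R_th + R_L); requiring this ≤ 0.0970 gives R_L ≥ R_th(1/0.0970 − 1) = 1.333 × 9.309 = 12.4 kΩ.

R_L(min) ≈ 12.4 kΩ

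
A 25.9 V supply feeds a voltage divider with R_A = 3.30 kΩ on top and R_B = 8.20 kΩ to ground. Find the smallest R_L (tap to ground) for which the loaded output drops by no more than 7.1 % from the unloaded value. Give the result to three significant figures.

Output resistance R_th = R_A‖R_B = (3.30 × 8.20)/11.50 = 2.353 kΩ.
The fractional drop is R_th/(R_th + R_L); requiring this ≤ 0.0710 gives R_L ≥ R_th(1/0.0710 − 1) = 2.353 × 13.08 = 30.8 kΩ.

R_L(min) ≈ 30.8 kΩ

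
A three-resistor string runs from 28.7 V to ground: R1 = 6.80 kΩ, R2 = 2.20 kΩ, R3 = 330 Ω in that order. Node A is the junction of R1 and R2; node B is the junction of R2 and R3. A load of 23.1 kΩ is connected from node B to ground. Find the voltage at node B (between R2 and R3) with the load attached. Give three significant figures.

V ≈ 1.00 V

At node B, R3 is in parallel with the load: R3‖R_L = 325.4 Ω.
Below node A the resistance is R2 + (R3‖R_L) = 2525 Ω, so V_A = 28.7 × 2525/9325 = 7.772 V.
Then V_B = V_A × (R3‖R_L)/(R2 + R3‖R_L) = 7.772 × 325.4/2525 = 1.00 V.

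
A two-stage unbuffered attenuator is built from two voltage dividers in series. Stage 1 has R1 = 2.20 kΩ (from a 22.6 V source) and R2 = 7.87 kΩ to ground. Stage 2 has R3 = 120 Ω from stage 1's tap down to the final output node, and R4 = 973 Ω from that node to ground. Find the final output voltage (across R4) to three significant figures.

V_out ≈ 6.11 V

Stage 2 presents R3+R4 = 1093 Ω as a load on stage 1's tap.
Stage 1's lower leg becomes R2‖(R3+R4) = 959.7 Ω, so V_mid = 22.6 × 959.7/3160 = 6.864 V.
Stage 2 is itself unloaded: V_out = V_mid × R4/(R3+R4) = 6.864 × 973/1093 = 6.11 V.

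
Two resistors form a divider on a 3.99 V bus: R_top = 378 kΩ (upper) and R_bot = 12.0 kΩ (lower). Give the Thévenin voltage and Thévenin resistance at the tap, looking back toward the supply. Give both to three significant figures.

V_th = 0.123 V, R_th = 11.6 kΩ

V_th is the open-circuit tap voltage: 3.99 × 12.0/(378 + 12.0) = 0.123 V.
With the supply zeroed, R_top and R_bot appear in parallel from the tap: R_th = R_top‖R_bot = (378 × 12.0)/390.0 = 11.6 kΩ.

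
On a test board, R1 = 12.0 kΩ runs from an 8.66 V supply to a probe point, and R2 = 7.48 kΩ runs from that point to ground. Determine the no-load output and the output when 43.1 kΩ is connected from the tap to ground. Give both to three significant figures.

Open-circuit: V = 8.66 × 7.48/(12.0 + 7.48) = 3.33 V.
With the load, R2 becomes R2‖R_L = 6.374 kΩ, so V = 8.66 × 6.374/18.37 = 3.00 V.

Unloaded: 3.33 V; loaded: 3.00 V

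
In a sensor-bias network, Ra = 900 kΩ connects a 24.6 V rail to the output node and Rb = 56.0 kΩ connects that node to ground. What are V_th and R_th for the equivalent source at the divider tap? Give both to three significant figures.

V_th is the open-circuit tap voltage: 24.6 × 56.0/(900 + 56.0) = 1.44 V.
With the supply zeroed, Ra and Rb appear in parallel from the tap: R_th = Ra‖Rb = (900 × 56.0)/956.0 = 52.7 kΩ.

V_th = 1.44 V, R_th = 52.7 kΩ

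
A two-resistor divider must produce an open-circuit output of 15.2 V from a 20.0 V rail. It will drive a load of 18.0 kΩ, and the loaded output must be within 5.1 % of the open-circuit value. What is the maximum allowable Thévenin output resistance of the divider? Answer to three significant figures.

Loading drop = R_th/(R_th + R_L) ≤ 0.0510, so R_th ≤ R_L · ε/(1−ε) = 18.0 kΩ × 0.0510/0.9490 = 967 Ω.
(Any R1, R2 with R2/(R1+R2) = 0.760 and R1‖R2 ≤ 967 Ω will meet the spec.)

R_th ≤ 967 Ω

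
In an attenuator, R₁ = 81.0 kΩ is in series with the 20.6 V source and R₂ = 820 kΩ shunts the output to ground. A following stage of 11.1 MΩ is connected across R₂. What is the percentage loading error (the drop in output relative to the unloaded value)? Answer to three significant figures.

0.660 %

The divider's output (Thévenin) resistance is R₁‖R₂ = 73.72 kΩ.
Fractional drop under load = R_th/(R_th + R_L) = 73.72 / (73.72 + 11100) = 0.006597.
So the output falls by 0.660 %.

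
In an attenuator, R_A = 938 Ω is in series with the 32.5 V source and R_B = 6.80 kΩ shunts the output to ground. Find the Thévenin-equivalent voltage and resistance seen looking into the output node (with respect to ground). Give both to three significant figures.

V_th = 28.6 V, R_th = 824 Ω

V_th is the open-circuit tap voltage: 32.5 × 6800/(938 + 6800) = 28.6 V.
With the supply zeroed, R_A and R_B appear in parallel from the tap: R_th = R_A‖R_B = (938 × 6800)/7738 = 824 Ω.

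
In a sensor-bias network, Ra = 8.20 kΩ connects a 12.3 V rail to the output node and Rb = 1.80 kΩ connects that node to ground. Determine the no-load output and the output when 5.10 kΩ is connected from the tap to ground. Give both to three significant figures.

Open-circuit: V = 12.3 × 1.80/(8.20 + 1.80) = 2.21 V.
With the load, Rb becomes Rb‖R_L = 1.330 kΩ, so V = 12.3 × 1.330/9.530 = 1.72 V.

Unloaded: 2.21 V; loaded: 1.72 V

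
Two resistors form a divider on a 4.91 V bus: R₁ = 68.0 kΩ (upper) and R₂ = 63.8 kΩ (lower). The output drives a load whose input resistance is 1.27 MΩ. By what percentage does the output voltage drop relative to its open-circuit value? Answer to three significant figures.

2.53 %

The divider's output (Thévenin) resistance is R₁‖R₂ = 32.92 kΩ.
Fractional drop under load = R_th/(R_th + R_L) = 32.92 / (32.92 + 1270) = 0.02526.
So the output falls by 2.53 %.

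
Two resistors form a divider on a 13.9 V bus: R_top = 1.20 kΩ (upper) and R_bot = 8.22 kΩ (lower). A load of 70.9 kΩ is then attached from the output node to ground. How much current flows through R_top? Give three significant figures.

I ≈ 1.62 mA

R_bot‖R_L = 7.366 kΩ, so the source sees R_top + R_bot‖R_L = 8.566 kΩ.
I = 13.9 V / 8.566 kΩ = 1.62 mA.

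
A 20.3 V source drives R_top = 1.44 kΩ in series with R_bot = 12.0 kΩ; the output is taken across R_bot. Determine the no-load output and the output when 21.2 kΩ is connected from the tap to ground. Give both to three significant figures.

Open-circuit: V = 20.3 × 12.0/(1.44 + 12.0) = 18.1 V.
With the load, R_bot becomes R_bot‖R_L = 7.663 kΩ, so V = 20.3 × 7.663/9.103 = 17.1 V.

Unloaded: 18.1 V; loaded: 17.1 V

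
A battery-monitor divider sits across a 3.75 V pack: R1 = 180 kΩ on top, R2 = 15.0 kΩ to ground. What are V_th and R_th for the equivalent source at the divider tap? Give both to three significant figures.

V_th = 0.288 V, R_th = 13.8 kΩ

V_th is the open-circuit tap voltage: 3.75 × 15.0/(180 + 15.0) = 0.288 V.
With the supply zeroed, R1 and R2 appear in parallel from the tap: R_th = R1‖R2 = (180 × 15.0)/195.0 = 13.8 kΩ.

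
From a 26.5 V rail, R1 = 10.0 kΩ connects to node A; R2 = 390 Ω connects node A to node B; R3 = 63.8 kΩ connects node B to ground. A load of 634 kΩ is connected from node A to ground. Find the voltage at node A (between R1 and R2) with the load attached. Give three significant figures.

Below node A the series string R2+R3 = 64190 Ω sits in parallel with the 634000 Ω load: 58290 Ω.
V_A = 26.5 × 58290/(10000 + 58290) = 22.6 V.

V ≈ 22.6 V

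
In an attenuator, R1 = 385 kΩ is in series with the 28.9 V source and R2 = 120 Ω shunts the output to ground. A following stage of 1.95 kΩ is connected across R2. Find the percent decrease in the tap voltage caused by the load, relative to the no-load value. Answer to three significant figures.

The divider's output (Thévenin) resistance is R1‖R2 = 120.0 Ω.
Fractional drop under load = R_th/(R_th + R_L) = 120.0 / (120.0 + 1950) = 0.05795.
So the output falls by 5.80 %.

5.80 %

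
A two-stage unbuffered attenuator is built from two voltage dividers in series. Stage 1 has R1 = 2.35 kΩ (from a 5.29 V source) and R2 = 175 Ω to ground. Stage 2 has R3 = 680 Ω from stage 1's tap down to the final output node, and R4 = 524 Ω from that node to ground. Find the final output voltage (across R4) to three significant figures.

V_out ≈ 0.141 V

Stage 2 presents R3+R4 = 1204 Ω as a load on stage 1's tap.
Stage 1's lower leg becomes R2‖(R3+R4) = 152.8 Ω, so V_mid = 5.29 × 152.8/2503 = 0.3229 V.
Stage 2 is itself unloaded: V_out = V_mid × R4/(R3+R4) = 0.3229 × 524/1204 = 0.141 V.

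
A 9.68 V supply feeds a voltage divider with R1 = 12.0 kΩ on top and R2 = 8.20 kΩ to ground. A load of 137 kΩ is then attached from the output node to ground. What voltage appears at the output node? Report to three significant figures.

The load sits in parallel with R2: R2‖R_L = (8.20 × 137) / (8.20 + 137) = 7.737 kΩ.
V_out = 9.68 × 7.737 / (12.0 + 7.737) = 9.68 × 7.737/19.74 = 3.79 V.

V_out ≈ 3.79 V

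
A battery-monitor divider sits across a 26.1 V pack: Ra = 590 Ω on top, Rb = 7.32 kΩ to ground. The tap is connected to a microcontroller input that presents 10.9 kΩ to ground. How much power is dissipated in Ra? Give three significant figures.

Total resistance from the source is Ra + (Rb‖R_L) = 4969 Ω, so I = 26.1/4969 Ω = 5.252 mA.
P = I²·Ra = (5.252 mA)² × 590 Ω = 16.3 mW.

P ≈ 16.3 mW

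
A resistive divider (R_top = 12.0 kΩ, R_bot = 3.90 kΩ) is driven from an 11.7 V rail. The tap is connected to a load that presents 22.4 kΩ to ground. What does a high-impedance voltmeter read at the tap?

V_out ≈ 2.54 V

The load sits in parallel with R_bot: R_bot‖R_L = (3.90 × 22.4) / (3.90 + 22.4) = 3.322 kΩ.
V_out = 11.7 × 3.322 / (12.0 + 3.322) = 11.7 × 3.322/15.32 = 2.54 V.
(Unloaded it would have been 2.87 V.)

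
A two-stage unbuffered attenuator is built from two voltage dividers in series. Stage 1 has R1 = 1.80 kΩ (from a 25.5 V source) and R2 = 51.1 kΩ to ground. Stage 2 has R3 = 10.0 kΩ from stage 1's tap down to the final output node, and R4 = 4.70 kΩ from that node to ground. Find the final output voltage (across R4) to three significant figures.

Stage 2 presents R3+R4 = 14.70 kΩ as a load on stage 1's tap.
Stage 1's lower leg becomes R2‖(R3+R4) = 11.42 kΩ, so V_mid = 25.5 × 11.42/13.22 = 22.03 V.
Stage 2 is itself unloaded: V_out = V_mid × R4/(R3+R4) = 22.03 × 4.70/14.70 = 7.04 V.

V_out ≈ 7.04 V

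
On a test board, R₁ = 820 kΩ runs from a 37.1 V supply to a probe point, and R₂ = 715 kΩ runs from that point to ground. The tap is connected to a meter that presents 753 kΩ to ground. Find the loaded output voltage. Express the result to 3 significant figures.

The load sits in parallel with R₂: R₂‖R_L = (715 × 753) / (715 + 753) = 366.8 kΩ.
V_out = 37.1 × 366.8 / (820 + 366.8) = 37.1 × 366.8/1187 = 11.5 V.

V_out ≈ 11.5 V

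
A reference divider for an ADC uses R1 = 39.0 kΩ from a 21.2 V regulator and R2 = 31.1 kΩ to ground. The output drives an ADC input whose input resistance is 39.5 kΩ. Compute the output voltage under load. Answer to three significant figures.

V_out ≈ 6.54 V

The load sits in parallel with R2: R2‖R_L = (31.1 × 39.5) / (31.1 + 39.5) = 17.40 kΩ.
V_out = 21.2 × 17.40 / (39.0 + 17.40) = 21.2 × 17.40/56.40 = 6.54 V.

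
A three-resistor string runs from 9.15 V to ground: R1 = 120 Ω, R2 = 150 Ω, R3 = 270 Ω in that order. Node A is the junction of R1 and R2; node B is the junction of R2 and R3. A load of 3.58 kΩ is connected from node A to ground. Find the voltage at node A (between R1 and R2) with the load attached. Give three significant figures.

Below node A the series string R2+R3 = 420.0 Ω sits in parallel with the 3580 Ω load: 375.9 Ω.
V_A = 9.15 × 375.9/(120 + 375.9) = 6.94 V.

V ≈ 6.94 V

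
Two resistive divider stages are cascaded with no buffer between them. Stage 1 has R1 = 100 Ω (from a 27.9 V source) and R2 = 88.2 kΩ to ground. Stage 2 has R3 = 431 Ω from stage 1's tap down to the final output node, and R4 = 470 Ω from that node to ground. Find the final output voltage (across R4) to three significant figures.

V_out ≈ 13.1 V

Stage 2 presents R3+R4 = 901.0 Ω as a load on stage 1's tap.
Stage 1's lower leg becomes R2‖(R3+R4) = 891.9 Ω, so V_mid = 27.9 × 891.9/991.9 = 25.09 V.
Stage 2 is itself unloaded: V_out = V_mid × R4/(R3+R4) = 25.09 × 470/901.0 = 13.1 V.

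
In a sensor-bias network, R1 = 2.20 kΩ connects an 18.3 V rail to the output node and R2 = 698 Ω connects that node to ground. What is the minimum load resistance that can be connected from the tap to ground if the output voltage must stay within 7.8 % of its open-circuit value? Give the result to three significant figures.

R_L(min) ≈ 6.26 kΩ

Output resistance R_th = R1‖R2 = (2200 × 698)/2898 = 529.9 Ω.
The fractional drop is R_th/(R_th + R_L); requiring this ≤ 0.0780 gives R_L ≥ R_th(1/0.0780 − 1) = 529.9 × 11.82 = 6.26 kΩ.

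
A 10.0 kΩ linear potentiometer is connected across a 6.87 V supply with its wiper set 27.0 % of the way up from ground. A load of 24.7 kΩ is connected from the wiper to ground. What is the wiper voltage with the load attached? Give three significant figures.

V ≈ 1.72 V

The wiper splits the pot into (1−α)R = 7.300 kΩ above and αR = 2.700 kΩ below.
Lower section ‖ load = 2.434 kΩ.
V_wiper = 6.87 × 2.434/(7.300 + 2.434) = 1.72 V.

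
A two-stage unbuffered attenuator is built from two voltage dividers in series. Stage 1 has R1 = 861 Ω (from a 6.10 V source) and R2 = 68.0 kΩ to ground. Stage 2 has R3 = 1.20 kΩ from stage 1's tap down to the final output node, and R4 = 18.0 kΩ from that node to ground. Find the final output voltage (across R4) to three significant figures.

V_out ≈ 5.41 V

Stage 2 presents R3+R4 = 19200 Ω as a load on stage 1's tap.
Stage 1's lower leg becomes R2‖(R3+R4) = 14970 Ω, so V_mid = 6.10 × 14970/15830 = 5.768 V.
Stage 2 is itself unloaded: V_out = V_mid × R4/(R3+R4) = 5.768 × 18000/19200 = 5.41 V.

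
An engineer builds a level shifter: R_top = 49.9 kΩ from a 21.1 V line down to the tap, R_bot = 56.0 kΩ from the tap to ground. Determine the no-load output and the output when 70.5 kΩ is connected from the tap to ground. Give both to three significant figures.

Open-circuit: V = 21.1 × 56.0/(49.9 + 56.0) = 11.2 V.
With the load, R_bot becomes R_bot‖R_L = 31.21 kΩ, so V = 21.1 × 31.21/81.11 = 8.12 V.

Unloaded: 11.2 V; loaded: 8.12 V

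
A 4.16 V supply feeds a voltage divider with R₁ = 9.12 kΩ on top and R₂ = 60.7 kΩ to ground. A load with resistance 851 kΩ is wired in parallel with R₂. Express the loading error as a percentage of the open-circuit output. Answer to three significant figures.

0.923 %

The divider's output (Thévenin) resistance is R₁‖R₂ = 7.929 kΩ.
Fractional drop under load = R_th/(R_th + R_L) = 7.929 / (7.929 + 851) = 0.009231.
So the output falls by 0.923 %.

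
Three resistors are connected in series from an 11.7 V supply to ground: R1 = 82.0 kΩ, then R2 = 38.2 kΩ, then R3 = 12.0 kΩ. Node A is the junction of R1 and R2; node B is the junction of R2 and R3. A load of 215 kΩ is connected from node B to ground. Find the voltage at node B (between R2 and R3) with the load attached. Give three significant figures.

At node B, R3 is in parallel with the load: R3‖R_L = 11.37 kΩ.
Below node A the resistance is R2 + (R3‖R_L) = 49.57 kΩ, so V_A = 11.7 × 49.57/131.6 = 4.408 V.
Then V_B = V_A × (R3‖R_L)/(R2 + R3‖R_L) = 4.408 × 11.37/49.57 = 1.01 V.

V ≈ 1.01 V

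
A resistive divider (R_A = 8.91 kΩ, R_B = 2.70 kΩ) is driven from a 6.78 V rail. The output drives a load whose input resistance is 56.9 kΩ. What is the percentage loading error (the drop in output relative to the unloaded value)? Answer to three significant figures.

3.51 %

The divider's output (Thévenin) resistance is R_A‖R_B = 2.072 kΩ.
Fractional drop under load = R_th/(R_th + R_L) = 2.072 / (2.072 + 56.9) = 0.03514.
So the output falls by 3.51 %.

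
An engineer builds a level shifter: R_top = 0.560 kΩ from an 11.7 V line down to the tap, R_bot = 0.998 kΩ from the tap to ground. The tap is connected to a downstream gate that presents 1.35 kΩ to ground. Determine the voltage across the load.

The load sits in parallel with R_bot: R_bot‖R_L = (998 × 1350) / (998 + 1350) = 573.8 Ω.
V_out = 11.7 × 573.8 / (560 + 573.8) = 11.7 × 573.8/1134 = 5.92 V.
(Unloaded it would have been 7.49 V.)

V_out ≈ 5.92 V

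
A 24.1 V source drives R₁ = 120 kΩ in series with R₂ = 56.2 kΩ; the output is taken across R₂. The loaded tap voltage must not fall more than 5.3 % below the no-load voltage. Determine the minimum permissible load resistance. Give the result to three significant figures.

R_L(min) ≈ 684 kΩ

Output resistance R_th = R₁‖R₂ = (120 × 56.2)/176.2 = 38.27 kΩ.
The fractional drop is R_th/(R_th + R_L); requiring this ≤ 0.0530 gives R_L ≥ R_th(1/0.0530 − 1) = 38.27 × 17.87 = 684 kΩ.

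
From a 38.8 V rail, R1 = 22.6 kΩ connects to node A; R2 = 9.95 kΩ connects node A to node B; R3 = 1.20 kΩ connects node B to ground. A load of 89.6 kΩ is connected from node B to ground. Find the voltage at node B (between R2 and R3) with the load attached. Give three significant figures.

V ≈ 1.36 V

At node B, R3 is in parallel with the load: R3‖R_L = 1.184 kΩ.
Below node A the resistance is R2 + (R3‖R_L) = 11.13 kΩ, so V_A = 38.8 × 11.13/33.73 = 12.81 V.
Then V_B = V_A × (R3‖R_L)/(R2 + R3‖R_L) = 12.81 × 1.184/11.13 = 1.36 V.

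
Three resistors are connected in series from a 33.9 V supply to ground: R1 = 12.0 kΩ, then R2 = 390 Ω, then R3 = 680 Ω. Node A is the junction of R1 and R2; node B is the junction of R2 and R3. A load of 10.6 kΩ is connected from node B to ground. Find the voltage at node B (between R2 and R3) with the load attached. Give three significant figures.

V ≈ 1.66 V

At node B, R3 is in parallel with the load: R3‖R_L = 639.0 Ω.
Below node A the resistance is R2 + (R3‖R_L) = 1029 Ω, so V_A = 33.9 × 1029/13030 = 2.677 V.
Then V_B = V_A × (R3‖R_L)/(R2 + R3‖R_L) = 2.677 × 639.0/1029 = 1.66 V.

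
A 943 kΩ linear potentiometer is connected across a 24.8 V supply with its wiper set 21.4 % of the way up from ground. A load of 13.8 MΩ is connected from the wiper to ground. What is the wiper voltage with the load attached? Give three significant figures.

The wiper splits the pot into (1−α)R = 741.2 kΩ above and αR = 201.8 kΩ below.
Lower section ‖ load = 198.9 kΩ.
V_wiper = 24.8 × 198.9/(741.2 + 198.9) = 5.25 V.

V ≈ 5.25 V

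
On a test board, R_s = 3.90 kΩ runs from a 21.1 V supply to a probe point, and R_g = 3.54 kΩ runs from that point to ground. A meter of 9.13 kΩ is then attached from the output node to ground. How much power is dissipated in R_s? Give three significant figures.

Total resistance from the source is R_s + (R_g‖R_L) = 6.451 kΩ, so I = 21.1/6.451 kΩ = 3.271 mA.
P = I²·R_s = (3.271 mA)² × 3.90 kΩ = 41.7 mW.

P ≈ 41.7 mW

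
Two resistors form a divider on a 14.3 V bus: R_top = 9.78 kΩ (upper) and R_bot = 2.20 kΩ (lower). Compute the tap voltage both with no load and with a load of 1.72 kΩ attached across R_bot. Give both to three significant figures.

Open-circuit: V = 14.3 × 2.20/(9.78 + 2.20) = 2.63 V.
With the load, R_bot becomes R_bot‖R_L = 0.9653 kΩ, so V = 14.3 × 0.9653/10.75 = 1.28 V.

Unloaded: 2.63 V; loaded: 1.28 V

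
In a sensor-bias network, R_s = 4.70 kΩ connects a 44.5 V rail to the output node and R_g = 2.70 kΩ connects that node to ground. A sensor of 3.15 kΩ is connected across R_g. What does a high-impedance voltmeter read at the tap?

V_out ≈ 10.5 V

The load sits in parallel with R_g: R_g‖R_L = (2.70 × 3.15) / (2.70 + 3.15) = 1.454 kΩ.
V_out = 44.5 × 1.454 / (4.70 + 1.454) = 44.5 × 1.454/6.154 = 10.5 V.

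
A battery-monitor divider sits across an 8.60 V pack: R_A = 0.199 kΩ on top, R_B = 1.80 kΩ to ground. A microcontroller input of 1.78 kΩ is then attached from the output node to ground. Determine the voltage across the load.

The load sits in parallel with R_B: R_B‖R_L = (1800 × 1780) / (1800 + 1780) = 895.0 Ω.
V_out = 8.60 × 895.0 / (199 + 895.0) = 8.60 × 895.0/1094 = 7.04 V.

V_out ≈ 7.04 V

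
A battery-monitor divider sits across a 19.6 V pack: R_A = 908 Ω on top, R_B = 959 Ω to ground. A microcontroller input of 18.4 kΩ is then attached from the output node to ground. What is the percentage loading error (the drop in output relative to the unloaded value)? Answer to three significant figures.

2.47 %

The divider's output (Thévenin) resistance is R_A‖R_B = 466.4 Ω.
Fractional drop under load = R_th/(R_th + R_L) = 466.4 / (466.4 + 18400) = 0.02472.
So the output falls by 2.47 %.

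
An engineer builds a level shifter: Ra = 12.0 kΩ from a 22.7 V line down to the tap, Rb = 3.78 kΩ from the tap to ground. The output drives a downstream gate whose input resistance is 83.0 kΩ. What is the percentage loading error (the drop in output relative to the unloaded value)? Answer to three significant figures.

The divider's output (Thévenin) resistance is Ra‖Rb = 2.875 kΩ.
Fractional drop under load = R_th/(R_th + R_L) = 2.875 / (2.875 + 83.0) = 0.03347.
So the output falls by 3.35 %.

3.35 %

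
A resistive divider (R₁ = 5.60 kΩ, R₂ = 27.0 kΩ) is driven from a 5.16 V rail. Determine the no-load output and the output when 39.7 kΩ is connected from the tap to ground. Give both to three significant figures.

Unloaded: 4.27 V; loaded: 3.83 V

Open-circuit: V = 5.16 × 27.0/(5.60 + 27.0) = 4.27 V.
With the load, R₂ becomes R₂‖R_L = 16.07 kΩ, so V = 5.16 × 16.07/21.67 = 3.83 V.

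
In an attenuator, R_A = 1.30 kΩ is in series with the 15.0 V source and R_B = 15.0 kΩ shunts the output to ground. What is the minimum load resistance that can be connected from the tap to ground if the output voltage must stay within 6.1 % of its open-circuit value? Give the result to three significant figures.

R_L(min) ≈ 18.4 kΩ

Output resistance R_th = R_A‖R_B = (1.30 × 15.0)/16.30 = 1.196 kΩ.
The fractional drop is R_th/(R_th + R_L); requiring this ≤ 0.0610 gives R_L ≥ R_th(1/0.0610 − 1) = 1.196 × 15.39 = 18.4 kΩ.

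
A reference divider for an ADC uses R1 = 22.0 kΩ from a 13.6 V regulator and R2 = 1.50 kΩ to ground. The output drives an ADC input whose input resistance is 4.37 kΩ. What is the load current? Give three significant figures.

R2‖R_L = 1.117 kΩ; V_out = 13.6 × 1.117/23.12 = 0.6570 V.
I_L = V_out / R_L = 0.6570 / 4.37 kΩ = 0.150 mA.

I_L ≈ 0.150 mA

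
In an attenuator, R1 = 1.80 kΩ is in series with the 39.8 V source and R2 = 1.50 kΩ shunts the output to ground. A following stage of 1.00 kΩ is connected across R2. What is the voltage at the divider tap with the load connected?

V_out ≈ 9.95 V

The load sits in parallel with R2: R2‖R_L = (1.50 × 1.00) / (1.50 + 1.00) = 0.6000 kΩ.
V_out = 39.8 × 0.6000 / (1.80 + 0.6000) = 39.8 × 0.6000/2.400 = 9.95 V.
(Unloaded it would have been 18.1 V.)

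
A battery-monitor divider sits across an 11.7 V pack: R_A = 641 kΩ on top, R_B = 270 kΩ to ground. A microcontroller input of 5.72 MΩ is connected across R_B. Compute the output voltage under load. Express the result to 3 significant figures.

V_out ≈ 3.36 V

The load sits in parallel with R_B: R_B‖R_L = (270 × 5720) / (270 + 5720) = 257.8 kΩ.
V_out = 11.7 × 257.8 / (641 + 257.8) = 11.7 × 257.8/898.8 = 3.36 V.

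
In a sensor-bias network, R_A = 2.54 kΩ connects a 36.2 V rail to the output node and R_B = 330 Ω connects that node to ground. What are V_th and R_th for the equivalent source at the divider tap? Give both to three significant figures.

V_th is the open-circuit tap voltage: 36.2 × 330/(2540 + 330) = 4.16 V.
With the supply zeroed, R_A and R_B appear in parallel from the tap: R_th = R_A‖R_B = (2540 × 330)/2870 = 292 Ω.

V_th = 4.16 V, R_th = 292 Ω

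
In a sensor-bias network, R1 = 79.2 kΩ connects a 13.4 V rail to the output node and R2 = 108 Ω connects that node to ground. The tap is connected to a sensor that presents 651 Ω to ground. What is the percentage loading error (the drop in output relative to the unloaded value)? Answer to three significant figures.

14.2 %

Unloaded V = 13.4 × 108/79310 = 0.018248 V.
Loaded: R2‖R_L = 92.63 Ω, giving V = 13.4 × 92.63/79290 = 0.015654 V.
Drop = (0.018248 − 0.015654) / 0.018248 = 14.2 %.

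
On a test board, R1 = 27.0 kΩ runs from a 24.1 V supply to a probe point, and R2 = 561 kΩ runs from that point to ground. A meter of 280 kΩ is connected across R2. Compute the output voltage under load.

The load sits in parallel with R2: R2‖R_L = (561 × 280) / (561 + 280) = 186.8 kΩ.
V_out = 24.1 × 186.8 / (27.0 + 186.8) = 24.1 × 186.8/213.8 = 21.1 V.

V_out ≈ 21.1 V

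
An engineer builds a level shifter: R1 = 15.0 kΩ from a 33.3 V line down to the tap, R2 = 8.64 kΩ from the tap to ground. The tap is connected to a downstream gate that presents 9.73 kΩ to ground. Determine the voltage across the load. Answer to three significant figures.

The load sits in parallel with R2: R2‖R_L = (8.64 × 9.73) / (8.64 + 9.73) = 4.576 kΩ.
V_out = 33.3 × 4.576 / (15.0 + 4.576) = 33.3 × 4.576/19.58 = 7.78 V.

V_out ≈ 7.78 V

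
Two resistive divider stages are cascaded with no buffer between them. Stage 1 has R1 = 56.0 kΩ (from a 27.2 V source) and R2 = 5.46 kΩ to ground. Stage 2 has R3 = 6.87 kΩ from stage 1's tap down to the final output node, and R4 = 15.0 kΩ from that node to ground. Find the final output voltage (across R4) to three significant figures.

Stage 2 presents R3+R4 = 21.87 kΩ as a load on stage 1's tap.
Stage 1's lower leg becomes R2‖(R3+R4) = 4.369 kΩ, so V_mid = 27.2 × 4.369/60.37 = 1.969 V.
Stage 2 is itself unloaded: V_out = V_mid × R4/(R3+R4) = 1.969 × 15.0/21.87 = 1.35 V.

V_out ≈ 1.35 V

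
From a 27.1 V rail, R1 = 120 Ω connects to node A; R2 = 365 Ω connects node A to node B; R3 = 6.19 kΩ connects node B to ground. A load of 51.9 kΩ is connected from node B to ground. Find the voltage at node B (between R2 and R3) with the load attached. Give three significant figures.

At node B, R3 is in parallel with the load: R3‖R_L = 5530 Ω.
Below node A the resistance is R2 + (R3‖R_L) = 5895 Ω, so V_A = 27.1 × 5895/6015 = 26.56 V.
Then V_B = V_A × (R3‖R_L)/(R2 + R3‖R_L) = 26.56 × 5530/5895 = 24.9 V.

V ≈ 24.9 V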